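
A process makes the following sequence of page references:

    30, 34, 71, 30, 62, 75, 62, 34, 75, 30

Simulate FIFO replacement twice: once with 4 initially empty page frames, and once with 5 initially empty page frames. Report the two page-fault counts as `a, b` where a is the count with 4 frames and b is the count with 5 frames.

6, 5

4 frames: F F F . F F . . . F → 6 faults.
5 frames: F F F . F F . . . . → 5 faults.
5 < 6: adding a frame reduced faults, as is typical.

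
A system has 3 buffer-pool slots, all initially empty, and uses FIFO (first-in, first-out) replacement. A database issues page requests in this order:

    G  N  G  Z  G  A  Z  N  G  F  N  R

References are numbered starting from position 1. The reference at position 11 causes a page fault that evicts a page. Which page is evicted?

pos 1: G → fault, frames [G]
pos 2: N → fault, frames [G, N]
pos 3: G → hit
pos 4: Z → fault, frames [G, N, Z]
pos 5: G → hit
pos 6: A → fault, evict G, frames [N, Z, A]
pos 7: Z → hit
pos 8: N → hit
pos 9: G → fault, evict N, frames [Z, A, G]
pos 10: F → fault, evict Z, frames [A, G, F]
pos 11: N → fault, evict A, frames [G, F, N]
At position 11, page A is evicted.

A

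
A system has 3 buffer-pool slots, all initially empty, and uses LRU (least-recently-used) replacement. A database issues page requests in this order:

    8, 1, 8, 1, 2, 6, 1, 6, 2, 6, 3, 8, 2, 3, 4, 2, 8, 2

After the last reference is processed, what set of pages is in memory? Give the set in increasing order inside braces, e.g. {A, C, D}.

{2, 4, 8}

8 → fault, frames (8)
1 → fault, frames (8 1)
8 → hit
1 → hit
2 → fault, frames (8 1 2)
6 → fault, evict 8, frames (1 2 6)
1 → hit
6 → hit
2 → hit
6 → hit
3 → fault, evict 1, frames (2 6 3)
8 → fault, evict 2, frames (6 3 8)
2 → fault, evict 6, frames (3 8 2)
3 → hit
4 → fault, evict 8, frames (2 3 4)
2 → hit
8 → fault, evict 3, frames (4 2 8)
2 → hit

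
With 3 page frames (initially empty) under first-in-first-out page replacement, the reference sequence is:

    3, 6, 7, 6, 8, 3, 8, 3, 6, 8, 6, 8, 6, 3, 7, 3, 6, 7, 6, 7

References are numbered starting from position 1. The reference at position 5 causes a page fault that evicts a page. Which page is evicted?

3

pos 1: 3: fault, frames {3}
pos 2: 6: fault, frames {3,6}
pos 3: 7: fault, frames {3,6,7}
pos 4: 6: hit
pos 5: 8: fault, evict 3, frames {6,7,8}
At position 5, page 3 is evicted.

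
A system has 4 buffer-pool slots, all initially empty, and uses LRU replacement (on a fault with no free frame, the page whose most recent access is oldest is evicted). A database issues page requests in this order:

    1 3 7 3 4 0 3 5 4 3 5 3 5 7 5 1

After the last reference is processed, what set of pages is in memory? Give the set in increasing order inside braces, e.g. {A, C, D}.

1 → fault, frames [1]
3 → fault, frames [1, 3]
7 → fault, frames [1, 3, 7]
3 → hit
4 → fault, frames [1, 7, 3, 4]
0 → fault, evict 1, frames [7, 3, 4, 0]
3 → hit
5 → fault, evict 7, frames [4, 0, 3, 5]
4 → hit
3 → hit
5 → hit
3 → hit
5 → hit
7 → fault, evict 0, frames [4, 3, 5, 7]
5 → hit
1 → fault, evict 4, frames [3, 7, 5, 1]

{1, 3, 5, 7}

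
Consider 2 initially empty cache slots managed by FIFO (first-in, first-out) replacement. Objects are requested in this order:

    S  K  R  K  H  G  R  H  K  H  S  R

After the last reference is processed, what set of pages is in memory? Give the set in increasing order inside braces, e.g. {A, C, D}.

S -> miss, frames [S]
K -> miss, frames [S, K]
R -> miss, evict S, frames [K, R]
K -> hit
H -> miss, evict K, frames [R, H]
G -> miss, evict R, frames [H, G]
R -> miss, evict H, frames [G, R]
H -> miss, evict G, frames [R, H]
K -> miss, evict R, frames [H, K]
H -> hit
S -> miss, evict H, frames [K, S]
R -> miss, evict K, frames [S, R]

{R, S}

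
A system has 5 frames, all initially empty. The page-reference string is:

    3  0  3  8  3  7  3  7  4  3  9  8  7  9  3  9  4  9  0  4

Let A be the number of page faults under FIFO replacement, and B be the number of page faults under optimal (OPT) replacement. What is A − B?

1

Under FIFO: F F . F . F . . F . F . . . F . . . F . → 8 faults.
Under OPT: F F . F . F . . F . F . . . . . . . F . → 7 faults.
A − B = 8 − 7 = 1.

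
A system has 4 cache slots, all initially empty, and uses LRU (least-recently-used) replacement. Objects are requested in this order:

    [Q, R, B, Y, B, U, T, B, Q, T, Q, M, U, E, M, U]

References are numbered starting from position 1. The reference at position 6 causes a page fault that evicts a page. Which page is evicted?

Q

pos 1: Q: miss, frames (Q)
pos 2: R: miss, frames (Q R)
pos 3: B: miss, frames (Q R B)
pos 4: Y: miss, frames (Q R B Y)
pos 5: B: hit
pos 6: U: miss, evict Q, frames (R Y B U)
At position 6, page Q is evicted.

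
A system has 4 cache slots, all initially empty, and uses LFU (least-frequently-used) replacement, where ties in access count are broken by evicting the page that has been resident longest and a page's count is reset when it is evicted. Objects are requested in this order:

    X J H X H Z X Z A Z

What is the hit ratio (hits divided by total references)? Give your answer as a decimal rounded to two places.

0.50

X: fault, frames (X)
J: fault, frames (X J)
H: fault, frames (X J H)
X: hit
H: hit
Z: fault, frames (X J H Z)
X: hit
Z: hit
A: fault, evict J, frames (X H Z A)
Z: hit
Hits: 5 of 10 references → 5/10 = 0.5000.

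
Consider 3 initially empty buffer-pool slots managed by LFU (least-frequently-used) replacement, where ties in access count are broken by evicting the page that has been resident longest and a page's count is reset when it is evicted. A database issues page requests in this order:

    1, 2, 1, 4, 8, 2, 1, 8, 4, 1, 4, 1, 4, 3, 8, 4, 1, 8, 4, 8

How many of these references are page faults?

8

1 -> miss, frames (1)
2 -> miss, frames (1 2)
1 -> hit
4 -> miss, frames (1 2 4)
8 -> miss, evict 2, frames (1 4 8)
2 -> miss, evict 4, frames (1 8 2)
1 -> hit
8 -> hit
4 -> miss, evict 2, frames (1 8 4)
1 -> hit
4 -> hit
1 -> hit
4 -> hit
3 -> miss, evict 8, frames (1 4 3)
8 -> miss, evict 3, frames (1 4 8)
4 -> hit
1 -> hit
8 -> hit
4 -> hit
8 -> hit
Page faults: 8.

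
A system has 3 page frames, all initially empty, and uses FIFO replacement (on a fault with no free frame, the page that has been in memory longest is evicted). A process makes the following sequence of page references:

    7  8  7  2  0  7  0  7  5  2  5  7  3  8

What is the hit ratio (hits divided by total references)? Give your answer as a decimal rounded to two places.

7 -> fault, frames {7}
8 -> fault, frames {7,8}
7 -> hit
2 -> fault, frames {7,8,2}
0 -> fault, evict 7, frames {8,2,0}
7 -> fault, evict 8, frames {2,0,7}
0 -> hit
7 -> hit
5 -> fault, evict 2, frames {0,7,5}
2 -> fault, evict 0, frames {7,5,2}
5 -> hit
7 -> hit
3 -> fault, evict 7, frames {5,2,3}
8 -> fault, evict 5, frames {2,3,8}
Hits: 5 of 14 references → 5/14 = 0.3571.

0.36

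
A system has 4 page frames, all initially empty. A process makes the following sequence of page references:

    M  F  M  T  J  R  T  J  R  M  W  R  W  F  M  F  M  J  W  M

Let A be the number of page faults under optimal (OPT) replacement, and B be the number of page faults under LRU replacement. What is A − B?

Under OPT: F F . F F F . . . . F . . F . . . . . . → 7 faults.
Under LRU: F F . F F F . . . . F . . F . . . F . . → 8 faults.
A − B = 7 − 8 = -1.

-1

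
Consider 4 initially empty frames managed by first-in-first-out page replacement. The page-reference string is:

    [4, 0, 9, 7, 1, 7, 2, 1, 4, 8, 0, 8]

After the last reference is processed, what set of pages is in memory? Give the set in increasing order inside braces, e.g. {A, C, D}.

{0, 2, 4, 8}

4 -> fault, frames (4)
0 -> fault, frames (4 0)
9 -> fault, frames (4 0 9)
7 -> fault, frames (4 0 9 7)
1 -> fault, evict 4, frames (0 9 7 1)
7 -> hit
2 -> fault, evict 0, frames (9 7 1 2)
1 -> hit
4 -> fault, evict 9, frames (7 1 2 4)
8 -> fault, evict 7, frames (1 2 4 8)
0 -> fault, evict 1, frames (2 4 8 0)
8 -> hit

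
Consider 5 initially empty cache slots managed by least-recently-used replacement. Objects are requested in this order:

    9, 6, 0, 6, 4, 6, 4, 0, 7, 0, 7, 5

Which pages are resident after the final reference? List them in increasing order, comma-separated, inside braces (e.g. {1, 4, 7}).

9 → fault, frames [9]
6 → fault, frames [9, 6]
0 → fault, frames [9, 6, 0]
6 → hit
4 → fault, frames [9, 0, 6, 4]
6 → hit
4 → hit
0 → hit
7 → fault, frames [9, 6, 4, 0, 7]
0 → hit
7 → hit
5 → fault, evict 9, frames [6, 4, 0, 7, 5]

{0, 4, 5, 6, 7}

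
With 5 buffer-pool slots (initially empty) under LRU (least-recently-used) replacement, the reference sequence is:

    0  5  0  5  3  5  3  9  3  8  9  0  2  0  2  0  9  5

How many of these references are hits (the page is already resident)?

11

0 → miss, frames {0}
5 → miss, frames {0,5}
0 → hit
5 → hit
3 → miss, frames {0,5,3}
5 → hit
3 → hit
9 → miss, frames {0,5,3,9}
3 → hit
8 → miss, frames {0,5,9,3,8}
9 → hit
0 → hit
2 → miss, evict 5, frames {3,8,9,0,2}
0 → hit
2 → hit
0 → hit
9 → hit
5 → miss, evict 3, frames {8,2,0,9,5}
Hits: 11.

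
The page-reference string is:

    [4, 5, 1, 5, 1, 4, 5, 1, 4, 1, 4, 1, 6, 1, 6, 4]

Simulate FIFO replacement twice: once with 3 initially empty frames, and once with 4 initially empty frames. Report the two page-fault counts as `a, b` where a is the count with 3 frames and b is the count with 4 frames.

5, 4

3 frames: F F F . . . . . . . . . F . . F → 5 faults.
4 frames: F F F . . . . . . . . . F . . . → 4 faults.
4 < 5: adding a frame reduced faults, as is typical.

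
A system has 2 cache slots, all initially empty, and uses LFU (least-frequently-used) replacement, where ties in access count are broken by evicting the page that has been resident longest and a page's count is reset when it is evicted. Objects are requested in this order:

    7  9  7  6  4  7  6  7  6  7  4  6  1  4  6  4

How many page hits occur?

5

7: miss, frames [7]
9: miss, frames [7, 9]
7: hit
6: miss, evict 9, frames [7, 6]
4: miss, evict 6, frames [7, 4]
7: hit
6: miss, evict 4, frames [7, 6]
7: hit
6: hit
7: hit
4: miss, evict 6, frames [7, 4]
6: miss, evict 4, frames [7, 6]
1: miss, evict 6, frames [7, 1]
4: miss, evict 1, frames [7, 4]
6: miss, evict 4, frames [7, 6]
4: miss, evict 6, frames [7, 4]
Hits: 5.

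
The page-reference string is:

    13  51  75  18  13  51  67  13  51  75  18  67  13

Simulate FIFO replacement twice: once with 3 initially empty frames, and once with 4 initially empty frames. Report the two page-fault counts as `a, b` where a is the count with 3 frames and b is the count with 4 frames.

10, 11

3 frames: F F F F F F F . . F F . F → 10 faults.
4 frames: F F F F . . F F F F F F F → 11 faults.
11 > 10: adding a frame increased faults — Belady's anomaly.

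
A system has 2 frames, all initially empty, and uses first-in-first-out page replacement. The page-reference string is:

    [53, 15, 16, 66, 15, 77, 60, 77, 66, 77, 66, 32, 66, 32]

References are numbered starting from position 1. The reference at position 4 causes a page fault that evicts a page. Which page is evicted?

15

pos 1: 53 -> fault, frames {53}
pos 2: 15 -> fault, frames {53,15}
pos 3: 16 -> fault, evict 53, frames {15,16}
pos 4: 66 -> fault, evict 15, frames {16,66}
At position 4, page 15 is evicted.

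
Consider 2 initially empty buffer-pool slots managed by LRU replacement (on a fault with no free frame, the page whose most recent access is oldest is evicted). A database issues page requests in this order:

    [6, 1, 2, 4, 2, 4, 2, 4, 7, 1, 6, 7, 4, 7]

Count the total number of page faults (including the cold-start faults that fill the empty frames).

6: miss, frames [6]
1: miss, frames [6, 1]
2: miss, evict 6, frames [1, 2]
4: miss, evict 1, frames [2, 4]
2: hit
4: hit
2: hit
4: hit
7: miss, evict 2, frames [4, 7]
1: miss, evict 4, frames [7, 1]
6: miss, evict 7, frames [1, 6]
7: miss, evict 1, frames [6, 7]
4: miss, evict 6, frames [7, 4]
7: hit
Page faults: 9.

9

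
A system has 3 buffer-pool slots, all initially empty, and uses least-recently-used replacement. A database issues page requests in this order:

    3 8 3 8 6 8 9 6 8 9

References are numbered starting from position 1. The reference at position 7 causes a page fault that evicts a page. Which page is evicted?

3

pos 1: 3 → fault, frames (3)
pos 2: 8 → fault, frames (3 8)
pos 3: 3 → hit
pos 4: 8 → hit
pos 5: 6 → fault, frames (3 8 6)
pos 6: 8 → hit
pos 7: 9 → fault, evict 3, frames (6 8 9)
At position 7, page 3 is evicted.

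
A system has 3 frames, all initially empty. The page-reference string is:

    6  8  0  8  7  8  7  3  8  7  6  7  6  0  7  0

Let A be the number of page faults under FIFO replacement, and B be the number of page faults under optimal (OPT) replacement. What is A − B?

Under FIFO: F F F . F . . F F . F F . F . . → 9 faults.
Under OPT: F F F . F . . F . . F . . F . . → 7 faults.
A − B = 9 − 7 = 2.

2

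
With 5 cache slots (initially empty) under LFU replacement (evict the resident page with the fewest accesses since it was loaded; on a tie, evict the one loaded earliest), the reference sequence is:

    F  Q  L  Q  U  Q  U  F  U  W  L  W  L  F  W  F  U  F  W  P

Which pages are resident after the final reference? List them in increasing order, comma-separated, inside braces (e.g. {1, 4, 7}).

{F, L, P, U, W}

F: fault, frames {F}
Q: fault, frames {F,Q}
L: fault, frames {F,Q,L}
Q: hit
U: fault, frames {F,Q,L,U}
Q: hit
U: hit
F: hit
U: hit
W: fault, frames {F,Q,L,U,W}
L: hit
W: hit
L: hit
F: hit
W: hit
F: hit
U: hit
F: hit
W: hit
P: fault, evict Q, frames {F,L,U,W,P}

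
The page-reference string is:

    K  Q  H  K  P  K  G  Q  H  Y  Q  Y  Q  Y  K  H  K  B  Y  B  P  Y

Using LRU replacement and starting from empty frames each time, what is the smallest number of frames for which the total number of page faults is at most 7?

7

f=1: 22 faults
f=2: 16 faults
f=3: 13 faults
f=4: 11 faults
f=5: 8 faults
f=6: 8 faults
f=7: 7 faults
Smallest f with faults ≤ 7 is 7.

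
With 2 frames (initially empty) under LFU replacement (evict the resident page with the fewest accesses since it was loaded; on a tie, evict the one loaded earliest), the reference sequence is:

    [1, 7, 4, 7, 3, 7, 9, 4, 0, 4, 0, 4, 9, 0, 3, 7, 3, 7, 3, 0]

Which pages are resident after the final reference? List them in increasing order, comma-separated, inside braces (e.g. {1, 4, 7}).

1 → fault, frames {1}
7 → fault, frames {1,7}
4 → fault, evict 1, frames {7,4}
7 → hit
3 → fault, evict 4, frames {7,3}
7 → hit
9 → fault, evict 3, frames {7,9}
4 → fault, evict 9, frames {7,4}
0 → fault, evict 4, frames {7,0}
4 → fault, evict 0, frames {7,4}
0 → fault, evict 4, frames {7,0}
4 → fault, evict 0, frames {7,4}
9 → fault, evict 4, frames {7,9}
0 → fault, evict 9, frames {7,0}
3 → fault, evict 0, frames {7,3}
7 → hit
3 → hit
7 → hit
3 → hit
0 → fault, evict 3, frames {7,0}

{0, 7}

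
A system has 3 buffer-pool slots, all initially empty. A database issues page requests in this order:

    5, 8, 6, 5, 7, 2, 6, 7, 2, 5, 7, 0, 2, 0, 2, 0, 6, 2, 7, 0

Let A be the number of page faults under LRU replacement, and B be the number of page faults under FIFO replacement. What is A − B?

1

Under LRU: F F F . F F F . . F . F F . . . F . F F → 12 faults.
Under FIFO: F F F . F F . . . F . F . . . . F F F F → 11 faults.
A − B = 12 − 11 = 1.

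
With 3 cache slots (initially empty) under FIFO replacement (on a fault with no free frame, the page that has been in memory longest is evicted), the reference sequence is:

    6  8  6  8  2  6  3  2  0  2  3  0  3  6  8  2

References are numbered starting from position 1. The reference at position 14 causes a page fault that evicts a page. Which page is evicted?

2

pos 1: 6: miss, frames {6}
pos 2: 8: miss, frames {6,8}
pos 3: 6: hit
pos 4: 8: hit
pos 5: 2: miss, frames {6,8,2}
pos 6: 6: hit
pos 7: 3: miss, evict 6, frames {8,2,3}
pos 8: 2: hit
pos 9: 0: miss, evict 8, frames {2,3,0}
pos 10: 2: hit
pos 11: 3: hit
pos 12: 0: hit
pos 13: 3: hit
pos 14: 6: miss, evict 2, frames {3,0,6}
At position 14, page 2 is evicted.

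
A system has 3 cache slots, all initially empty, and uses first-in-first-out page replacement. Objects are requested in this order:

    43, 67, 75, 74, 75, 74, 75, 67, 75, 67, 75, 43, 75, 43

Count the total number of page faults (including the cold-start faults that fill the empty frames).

43 → fault, frames {43}
67 → fault, frames {43,67}
75 → fault, frames {43,67,75}
74 → fault, evict 43, frames {67,75,74}
75 → hit
74 → hit
75 → hit
67 → hit
75 → hit
67 → hit
75 → hit
43 → fault, evict 67, frames {75,74,43}
75 → hit
43 → hit
Page faults: 5.

5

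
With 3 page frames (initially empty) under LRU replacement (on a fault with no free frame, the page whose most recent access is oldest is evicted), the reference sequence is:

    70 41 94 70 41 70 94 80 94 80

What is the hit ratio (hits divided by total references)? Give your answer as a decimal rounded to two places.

0.60

70 -> miss, frames [70]
41 -> miss, frames [70, 41]
94 -> miss, frames [70, 41, 94]
70 -> hit
41 -> hit
70 -> hit
94 -> hit
80 -> miss, evict 41, frames [70, 94, 80]
94 -> hit
80 -> hit
Hits: 6 of 10 references → 6/10 = 0.6000.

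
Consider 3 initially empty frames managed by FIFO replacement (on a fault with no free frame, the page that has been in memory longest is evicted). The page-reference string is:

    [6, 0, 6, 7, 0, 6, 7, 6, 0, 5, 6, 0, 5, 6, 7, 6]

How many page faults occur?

6 → miss, frames (6)
0 → miss, frames (6 0)
6 → hit
7 → miss, frames (6 0 7)
0 → hit
6 → hit
7 → hit
6 → hit
0 → hit
5 → miss, evict 6, frames (0 7 5)
6 → miss, evict 0, frames (7 5 6)
0 → miss, evict 7, frames (5 6 0)
5 → hit
6 → hit
7 → miss, evict 5, frames (6 0 7)
6 → hit
Page faults: 7.

7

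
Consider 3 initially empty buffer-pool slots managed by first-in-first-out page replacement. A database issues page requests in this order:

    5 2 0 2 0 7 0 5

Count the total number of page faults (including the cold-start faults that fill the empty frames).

5

5 → fault, frames {5}
2 → fault, frames {5,2}
0 → fault, frames {5,2,0}
2 → hit
0 → hit
7 → fault, evict 5, frames {2,0,7}
0 → hit
5 → fault, evict 2, frames {0,7,5}
Page faults: 5.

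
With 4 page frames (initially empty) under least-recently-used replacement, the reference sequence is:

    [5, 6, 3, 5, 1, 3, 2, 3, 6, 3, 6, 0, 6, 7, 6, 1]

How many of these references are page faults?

9

5 → miss, frames [5]
6 → miss, frames [5, 6]
3 → miss, frames [5, 6, 3]
5 → hit
1 → miss, frames [6, 3, 5, 1]
3 → hit
2 → miss, evict 6, frames [5, 1, 3, 2]
3 → hit
6 → miss, evict 5, frames [1, 2, 3, 6]
3 → hit
6 → hit
0 → miss, evict 1, frames [2, 3, 6, 0]
6 → hit
7 → miss, evict 2, frames [3, 0, 6, 7]
6 → hit
1 → miss, evict 3, frames [0, 7, 6, 1]
Page faults: 9.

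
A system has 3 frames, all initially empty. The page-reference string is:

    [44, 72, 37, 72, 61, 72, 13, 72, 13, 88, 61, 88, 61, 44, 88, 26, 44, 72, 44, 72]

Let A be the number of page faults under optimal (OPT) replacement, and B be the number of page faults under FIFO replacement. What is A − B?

-3

Under OPT: F F F . F . F . . F . . . F . F . . . . → 8 faults.
Under FIFO: F F F . F . F F . F F . . F . F . F . . → 11 faults.
A − B = 8 − 11 = -3.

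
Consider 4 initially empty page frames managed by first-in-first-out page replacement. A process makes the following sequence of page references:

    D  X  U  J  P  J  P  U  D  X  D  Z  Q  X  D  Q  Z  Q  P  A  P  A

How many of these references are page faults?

D → fault, frames (D)
X → fault, frames (D X)
U → fault, frames (D X U)
J → fault, frames (D X U J)
P → fault, evict D, frames (X U J P)
J → hit
P → hit
U → hit
D → fault, evict X, frames (U J P D)
X → fault, evict U, frames (J P D X)
D → hit
Z → fault, evict J, frames (P D X Z)
Q → fault, evict P, frames (D X Z Q)
X → hit
D → hit
Q → hit
Z → hit
Q → hit
P → fault, evict D, frames (X Z Q P)
A → fault, evict X, frames (Z Q P A)
P → hit
A → hit
Page faults: 11.

11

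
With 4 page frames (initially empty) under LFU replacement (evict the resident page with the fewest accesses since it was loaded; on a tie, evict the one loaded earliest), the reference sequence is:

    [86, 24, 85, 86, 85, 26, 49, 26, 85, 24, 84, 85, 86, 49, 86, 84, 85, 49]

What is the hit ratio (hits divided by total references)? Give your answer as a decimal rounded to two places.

86: fault, frames {86}
24: fault, frames {86,24}
85: fault, frames {86,24,85}
86: hit
85: hit
26: fault, frames {86,24,85,26}
49: fault, evict 24, frames {86,85,26,49}
26: hit
85: hit
24: fault, evict 49, frames {86,85,26,24}
84: fault, evict 24, frames {86,85,26,84}
85: hit
86: hit
49: fault, evict 84, frames {86,85,26,49}
86: hit
84: fault, evict 49, frames {86,85,26,84}
85: hit
49: fault, evict 84, frames {86,85,26,49}
Hits: 8 of 18 references → 8/18 = 0.4444.

0.44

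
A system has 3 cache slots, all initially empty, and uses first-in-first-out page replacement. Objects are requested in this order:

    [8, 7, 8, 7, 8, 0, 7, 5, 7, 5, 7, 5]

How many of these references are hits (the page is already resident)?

8: miss, frames {8}
7: miss, frames {8,7}
8: hit
7: hit
8: hit
0: miss, frames {8,7,0}
7: hit
5: miss, evict 8, frames {7,0,5}
7: hit
5: hit
7: hit
5: hit
Hits: 8.

8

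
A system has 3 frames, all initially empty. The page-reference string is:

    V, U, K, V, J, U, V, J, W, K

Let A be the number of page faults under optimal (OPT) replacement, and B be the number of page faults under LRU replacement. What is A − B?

Under OPT: F F F . F . . . F F → 6 faults.
Under LRU: F F F . F F . . F F → 7 faults.
A − B = 6 − 7 = -1.

-1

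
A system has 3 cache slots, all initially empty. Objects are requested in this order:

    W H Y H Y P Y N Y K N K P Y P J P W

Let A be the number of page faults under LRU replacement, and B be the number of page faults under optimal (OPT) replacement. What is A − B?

Under LRU: F F F . . F . F . F . . F F . F . F → 10 faults.
Under OPT: F F F . . F . F . F . . . F . F . F → 9 faults.
A − B = 10 − 9 = 1.

1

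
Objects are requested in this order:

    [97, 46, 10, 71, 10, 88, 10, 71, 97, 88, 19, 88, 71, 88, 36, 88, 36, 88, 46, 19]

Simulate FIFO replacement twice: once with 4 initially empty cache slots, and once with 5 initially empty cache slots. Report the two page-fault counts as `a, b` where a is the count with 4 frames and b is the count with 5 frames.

9, 8

4 frames: F F F F . F . . F . F . . . F . . . F . → 9 faults.
5 frames: F F F F . F . . . . F . . . F . . . F . → 8 faults.
8 < 9: adding a frame reduced faults, as is typical.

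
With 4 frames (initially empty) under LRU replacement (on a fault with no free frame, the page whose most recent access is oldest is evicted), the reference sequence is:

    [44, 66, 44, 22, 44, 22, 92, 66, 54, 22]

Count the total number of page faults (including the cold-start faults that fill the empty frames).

44: miss, frames (44)
66: miss, frames (44 66)
44: hit
22: miss, frames (66 44 22)
44: hit
22: hit
92: miss, frames (66 44 22 92)
66: hit
54: miss, evict 44, frames (22 92 66 54)
22: hit
Page faults: 5.

5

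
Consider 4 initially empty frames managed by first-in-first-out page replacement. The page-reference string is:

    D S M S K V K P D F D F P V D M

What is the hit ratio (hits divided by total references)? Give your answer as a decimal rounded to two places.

D: miss, frames {D}
S: miss, frames {D,S}
M: miss, frames {D,S,M}
S: hit
K: miss, frames {D,S,M,K}
V: miss, evict D, frames {S,M,K,V}
K: hit
P: miss, evict S, frames {M,K,V,P}
D: miss, evict M, frames {K,V,P,D}
F: miss, evict K, frames {V,P,D,F}
D: hit
F: hit
P: hit
V: hit
D: hit
M: miss, evict V, frames {P,D,F,M}
Hits: 7 of 16 references → 7/16 = 0.4375.

0.44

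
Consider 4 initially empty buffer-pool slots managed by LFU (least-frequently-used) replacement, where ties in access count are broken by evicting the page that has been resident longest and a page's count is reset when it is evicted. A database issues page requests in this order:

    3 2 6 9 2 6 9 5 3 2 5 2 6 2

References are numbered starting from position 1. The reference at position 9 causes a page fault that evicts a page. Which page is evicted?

pos 1: 3: fault, frames [3]
pos 2: 2: fault, frames [3, 2]
pos 3: 6: fault, frames [3, 2, 6]
pos 4: 9: fault, frames [3, 2, 6, 9]
pos 5: 2: hit
pos 6: 6: hit
pos 7: 9: hit
pos 8: 5: fault, evict 3, frames [2, 6, 9, 5]
pos 9: 3: fault, evict 5, frames [2, 6, 9, 3]
At position 9, page 5 is evicted.

5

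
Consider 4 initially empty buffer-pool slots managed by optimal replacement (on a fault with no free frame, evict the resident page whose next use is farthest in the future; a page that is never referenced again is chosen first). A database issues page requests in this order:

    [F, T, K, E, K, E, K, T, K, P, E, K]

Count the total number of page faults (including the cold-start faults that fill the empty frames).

F → fault, frames [F]
T → fault, frames [F, T]
K → fault, frames [F, T, K]
E → fault, frames [F, T, K, E]
K → hit
E → hit
K → hit
T → hit
K → hit
P → fault, evict T, frames [F, K, E, P]
E → hit
K → hit
Page faults: 5.

5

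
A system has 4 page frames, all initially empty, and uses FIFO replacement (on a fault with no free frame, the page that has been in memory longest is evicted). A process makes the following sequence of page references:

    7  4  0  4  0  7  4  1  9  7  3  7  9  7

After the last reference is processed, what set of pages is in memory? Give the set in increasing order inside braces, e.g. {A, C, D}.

7: fault, frames [7]
4: fault, frames [7, 4]
0: fault, frames [7, 4, 0]
4: hit
0: hit
7: hit
4: hit
1: fault, frames [7, 4, 0, 1]
9: fault, evict 7, frames [4, 0, 1, 9]
7: fault, evict 4, frames [0, 1, 9, 7]
3: fault, evict 0, frames [1, 9, 7, 3]
7: hit
9: hit
7: hit

{1, 3, 7, 9}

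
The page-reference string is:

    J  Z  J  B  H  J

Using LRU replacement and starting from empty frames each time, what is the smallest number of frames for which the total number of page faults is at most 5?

f=1: 6 faults
f=2: 5 faults
f=3: 4 faults
f=4: 4 faults
Smallest f with faults ≤ 5 is 2.

2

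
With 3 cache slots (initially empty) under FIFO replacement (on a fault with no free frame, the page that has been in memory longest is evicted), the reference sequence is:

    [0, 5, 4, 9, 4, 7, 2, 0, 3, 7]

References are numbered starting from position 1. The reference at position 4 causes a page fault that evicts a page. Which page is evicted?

pos 1: 0: miss, frames (0)
pos 2: 5: miss, frames (0 5)
pos 3: 4: miss, frames (0 5 4)
pos 4: 9: miss, evict 0, frames (5 4 9)
At position 4, page 0 is evicted.

0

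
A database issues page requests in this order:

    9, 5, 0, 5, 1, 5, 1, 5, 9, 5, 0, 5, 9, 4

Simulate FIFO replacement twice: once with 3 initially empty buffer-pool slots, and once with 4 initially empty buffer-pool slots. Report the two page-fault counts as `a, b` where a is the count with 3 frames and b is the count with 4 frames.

8, 5

3 frames: F F F . F . . . F F F . . F → 8 faults.
4 frames: F F F . F . . . . . . . . F → 5 faults.
5 < 8: adding a frame reduced faults, as is typical.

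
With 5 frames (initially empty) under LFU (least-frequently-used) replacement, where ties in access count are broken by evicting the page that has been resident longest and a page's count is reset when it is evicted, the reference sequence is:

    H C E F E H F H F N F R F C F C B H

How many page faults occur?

H: miss, frames {H}
C: miss, frames {H,C}
E: miss, frames {H,C,E}
F: miss, frames {H,C,E,F}
E: hit
H: hit
F: hit
H: hit
F: hit
N: miss, frames {H,C,E,F,N}
F: hit
R: miss, evict C, frames {H,E,F,N,R}
F: hit
C: miss, evict N, frames {H,E,F,R,C}
F: hit
C: hit
B: miss, evict R, frames {H,E,F,C,B}
H: hit
Page faults: 8.

8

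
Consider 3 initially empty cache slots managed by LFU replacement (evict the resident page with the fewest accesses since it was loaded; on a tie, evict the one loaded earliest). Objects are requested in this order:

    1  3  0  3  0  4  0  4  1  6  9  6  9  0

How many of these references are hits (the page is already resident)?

1 → fault, frames [1]
3 → fault, frames [1, 3]
0 → fault, frames [1, 3, 0]
3 → hit
0 → hit
4 → fault, evict 1, frames [3, 0, 4]
0 → hit
4 → hit
1 → fault, evict 3, frames [0, 4, 1]
6 → fault, evict 1, frames [0, 4, 6]
9 → fault, evict 6, frames [0, 4, 9]
6 → fault, evict 9, frames [0, 4, 6]
9 → fault, evict 6, frames [0, 4, 9]
0 → hit
Hits: 5.

5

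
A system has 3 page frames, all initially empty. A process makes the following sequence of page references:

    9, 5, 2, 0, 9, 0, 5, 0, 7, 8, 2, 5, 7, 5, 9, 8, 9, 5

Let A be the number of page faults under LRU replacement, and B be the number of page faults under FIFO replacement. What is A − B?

-1

Under LRU: F F F F F . F . F F F F F . F F . . → 13 faults.
Under FIFO: F F F F F . F . F F F F F . F F . F → 14 faults.
A − B = 13 − 14 = -1.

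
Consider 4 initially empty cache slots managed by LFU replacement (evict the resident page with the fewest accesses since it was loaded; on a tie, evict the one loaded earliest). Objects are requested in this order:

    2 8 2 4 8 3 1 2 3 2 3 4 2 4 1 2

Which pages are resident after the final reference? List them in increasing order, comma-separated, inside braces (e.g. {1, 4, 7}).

2 -> miss, frames (2)
8 -> miss, frames (2 8)
2 -> hit
4 -> miss, frames (2 8 4)
8 -> hit
3 -> miss, frames (2 8 4 3)
1 -> miss, evict 4, frames (2 8 3 1)
2 -> hit
3 -> hit
2 -> hit
3 -> hit
4 -> miss, evict 1, frames (2 8 3 4)
2 -> hit
4 -> hit
1 -> miss, evict 8, frames (2 3 4 1)
2 -> hit

{1, 2, 3, 4}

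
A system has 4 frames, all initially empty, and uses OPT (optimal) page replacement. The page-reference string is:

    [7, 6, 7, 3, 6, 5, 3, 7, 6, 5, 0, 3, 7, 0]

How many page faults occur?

7: miss, frames (7)
6: miss, frames (7 6)
7: hit
3: miss, frames (7 6 3)
6: hit
5: miss, frames (7 6 3 5)
3: hit
7: hit
6: hit
5: hit
0: miss, evict 5, frames (7 6 3 0)
3: hit
7: hit
0: hit
Page faults: 5.

5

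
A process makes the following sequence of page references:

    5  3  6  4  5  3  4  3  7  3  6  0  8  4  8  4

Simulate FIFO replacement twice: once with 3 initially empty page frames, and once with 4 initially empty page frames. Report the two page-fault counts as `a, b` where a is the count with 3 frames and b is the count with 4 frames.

3 frames: F F F F F F . . F . F F F F . . → 11 faults.
4 frames: F F F F . . . . F . . F F . . . → 7 faults.
7 < 11: adding a frame reduced faults, as is typical.

11, 7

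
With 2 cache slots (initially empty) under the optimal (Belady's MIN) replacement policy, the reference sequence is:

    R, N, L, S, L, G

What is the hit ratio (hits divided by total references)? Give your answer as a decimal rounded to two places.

0.17

R: fault, frames (R)
N: fault, frames (R N)
L: fault, evict N, frames (R L)
S: fault, evict R, frames (L S)
L: hit
G: fault, evict S, frames (L G)
Hits: 1 of 6 references → 1/6 = 0.1667.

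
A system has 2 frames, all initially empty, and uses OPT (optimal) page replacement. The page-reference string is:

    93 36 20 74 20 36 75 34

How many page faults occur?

7

93: fault, frames [93]
36: fault, frames [93, 36]
20: fault, evict 93, frames [36, 20]
74: fault, evict 36, frames [20, 74]
20: hit
36: fault, evict 74, frames [20, 36]
75: fault, evict 36, frames [20, 75]
34: fault, evict 75, frames [20, 34]
Page faults: 7.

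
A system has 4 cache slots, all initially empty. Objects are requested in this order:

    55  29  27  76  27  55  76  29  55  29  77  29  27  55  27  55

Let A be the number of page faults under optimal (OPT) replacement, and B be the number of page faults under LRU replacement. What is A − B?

-1

Under OPT: F F F F . . . . . . F . . . . . → 5 faults.
Under LRU: F F F F . . . . . . F . F . . . → 6 faults.
A − B = 5 − 6 = -1.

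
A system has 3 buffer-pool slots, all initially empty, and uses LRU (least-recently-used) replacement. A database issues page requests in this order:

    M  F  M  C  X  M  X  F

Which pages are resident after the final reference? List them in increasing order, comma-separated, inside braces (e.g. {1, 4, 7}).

{F, M, X}

M -> fault, frames (M)
F -> fault, frames (M F)
M -> hit
C -> fault, frames (F M C)
X -> fault, evict F, frames (M C X)
M -> hit
X -> hit
F -> fault, evict C, frames (M X F)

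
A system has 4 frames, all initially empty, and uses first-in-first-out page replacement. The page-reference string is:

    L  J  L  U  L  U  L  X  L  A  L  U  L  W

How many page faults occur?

L -> fault, frames [L]
J -> fault, frames [L, J]
L -> hit
U -> fault, frames [L, J, U]
L -> hit
U -> hit
L -> hit
X -> fault, frames [L, J, U, X]
L -> hit
A -> fault, evict L, frames [J, U, X, A]
L -> fault, evict J, frames [U, X, A, L]
U -> hit
L -> hit
W -> fault, evict U, frames [X, A, L, W]
Page faults: 7.

7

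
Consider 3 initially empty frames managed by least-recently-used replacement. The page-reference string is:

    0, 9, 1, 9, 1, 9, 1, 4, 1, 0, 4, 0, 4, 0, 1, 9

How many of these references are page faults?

0 → miss, frames [0]
9 → miss, frames [0, 9]
1 → miss, frames [0, 9, 1]
9 → hit
1 → hit
9 → hit
1 → hit
4 → miss, evict 0, frames [9, 1, 4]
1 → hit
0 → miss, evict 9, frames [4, 1, 0]
4 → hit
0 → hit
4 → hit
0 → hit
1 → hit
9 → miss, evict 4, frames [0, 1, 9]
Page faults: 6.

6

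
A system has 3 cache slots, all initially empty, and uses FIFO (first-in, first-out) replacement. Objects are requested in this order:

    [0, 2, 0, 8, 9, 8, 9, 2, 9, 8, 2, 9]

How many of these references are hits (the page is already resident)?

0 -> miss, frames {0}
2 -> miss, frames {0,2}
0 -> hit
8 -> miss, frames {0,2,8}
9 -> miss, evict 0, frames {2,8,9}
8 -> hit
9 -> hit
2 -> hit
9 -> hit
8 -> hit
2 -> hit
9 -> hit
Hits: 8.

8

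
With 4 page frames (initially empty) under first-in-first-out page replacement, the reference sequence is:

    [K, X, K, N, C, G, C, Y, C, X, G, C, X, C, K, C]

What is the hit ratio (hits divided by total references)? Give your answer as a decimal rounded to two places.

K: miss, frames {K}
X: miss, frames {K,X}
K: hit
N: miss, frames {K,X,N}
C: miss, frames {K,X,N,C}
G: miss, evict K, frames {X,N,C,G}
C: hit
Y: miss, evict X, frames {N,C,G,Y}
C: hit
X: miss, evict N, frames {C,G,Y,X}
G: hit
C: hit
X: hit
C: hit
K: miss, evict C, frames {G,Y,X,K}
C: miss, evict G, frames {Y,X,K,C}
Hits: 7 of 16 references → 7/16 = 0.4375.

0.44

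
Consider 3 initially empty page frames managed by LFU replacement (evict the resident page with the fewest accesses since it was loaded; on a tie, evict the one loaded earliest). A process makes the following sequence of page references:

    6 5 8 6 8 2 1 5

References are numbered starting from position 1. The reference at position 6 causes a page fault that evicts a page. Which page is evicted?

pos 1: 6 → fault, frames [6]
pos 2: 5 → fault, frames [6, 5]
pos 3: 8 → fault, frames [6, 5, 8]
pos 4: 6 → hit
pos 5: 8 → hit
pos 6: 2 → fault, evict 5, frames [6, 8, 2]
At position 6, page 5 is evicted.

5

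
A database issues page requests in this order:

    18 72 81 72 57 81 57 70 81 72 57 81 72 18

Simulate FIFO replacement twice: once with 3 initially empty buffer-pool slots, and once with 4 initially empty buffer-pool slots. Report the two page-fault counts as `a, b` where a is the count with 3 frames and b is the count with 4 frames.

3 frames: F F F . F . . F . F . F . F → 8 faults.
4 frames: F F F . F . . F . . . . . F → 6 faults.
6 < 8: adding a frame reduced faults, as is typical.

8, 6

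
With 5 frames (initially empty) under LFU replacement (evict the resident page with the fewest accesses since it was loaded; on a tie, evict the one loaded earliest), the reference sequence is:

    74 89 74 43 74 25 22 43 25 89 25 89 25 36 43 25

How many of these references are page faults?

74 -> fault, frames [74]
89 -> fault, frames [74, 89]
74 -> hit
43 -> fault, frames [74, 89, 43]
74 -> hit
25 -> fault, frames [74, 89, 43, 25]
22 -> fault, frames [74, 89, 43, 25, 22]
43 -> hit
25 -> hit
89 -> hit
25 -> hit
89 -> hit
25 -> hit
36 -> fault, evict 22, frames [74, 89, 43, 25, 36]
43 -> hit
25 -> hit
Page faults: 6.

6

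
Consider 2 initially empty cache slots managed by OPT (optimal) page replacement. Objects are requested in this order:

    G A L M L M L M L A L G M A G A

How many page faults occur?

G -> fault, frames [G]
A -> fault, frames [G, A]
L -> fault, evict G, frames [A, L]
M -> fault, evict A, frames [L, M]
L -> hit
M -> hit
L -> hit
M -> hit
L -> hit
A -> fault, evict M, frames [L, A]
L -> hit
G -> fault, evict L, frames [A, G]
M -> fault, evict G, frames [A, M]
A -> hit
G -> fault, evict M, frames [A, G]
A -> hit
Page faults: 8.

8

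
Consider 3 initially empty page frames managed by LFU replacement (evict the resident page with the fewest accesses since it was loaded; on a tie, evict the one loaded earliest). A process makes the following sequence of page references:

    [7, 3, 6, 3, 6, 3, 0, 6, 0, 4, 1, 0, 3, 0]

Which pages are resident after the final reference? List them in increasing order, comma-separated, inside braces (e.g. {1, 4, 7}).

{0, 3, 6}

7 → miss, frames (7)
3 → miss, frames (7 3)
6 → miss, frames (7 3 6)
3 → hit
6 → hit
3 → hit
0 → miss, evict 7, frames (3 6 0)
6 → hit
0 → hit
4 → miss, evict 0, frames (3 6 4)
1 → miss, evict 4, frames (3 6 1)
0 → miss, evict 1, frames (3 6 0)
3 → hit
0 → hit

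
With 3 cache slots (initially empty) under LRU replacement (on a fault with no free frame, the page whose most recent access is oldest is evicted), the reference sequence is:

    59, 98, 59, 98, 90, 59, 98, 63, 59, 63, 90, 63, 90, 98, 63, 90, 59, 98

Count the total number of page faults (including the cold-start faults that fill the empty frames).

59: fault, frames (59)
98: fault, frames (59 98)
59: hit
98: hit
90: fault, frames (59 98 90)
59: hit
98: hit
63: fault, evict 90, frames (59 98 63)
59: hit
63: hit
90: fault, evict 98, frames (59 63 90)
63: hit
90: hit
98: fault, evict 59, frames (63 90 98)
63: hit
90: hit
59: fault, evict 98, frames (63 90 59)
98: fault, evict 63, frames (90 59 98)
Page faults: 8.

8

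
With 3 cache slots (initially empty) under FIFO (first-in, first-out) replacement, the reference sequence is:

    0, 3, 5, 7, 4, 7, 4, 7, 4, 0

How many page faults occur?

6

0 → fault, frames (0)
3 → fault, frames (0 3)
5 → fault, frames (0 3 5)
7 → fault, evict 0, frames (3 5 7)
4 → fault, evict 3, frames (5 7 4)
7 → hit
4 → hit
7 → hit
4 → hit
0 → fault, evict 5, frames (7 4 0)
Page faults: 6.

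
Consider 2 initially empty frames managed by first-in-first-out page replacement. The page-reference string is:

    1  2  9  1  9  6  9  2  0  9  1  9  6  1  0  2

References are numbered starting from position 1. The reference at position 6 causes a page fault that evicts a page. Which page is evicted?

9

pos 1: 1: miss, frames {1}
pos 2: 2: miss, frames {1,2}
pos 3: 9: miss, evict 1, frames {2,9}
pos 4: 1: miss, evict 2, frames {9,1}
pos 5: 9: hit
pos 6: 6: miss, evict 9, frames {1,6}
At position 6, page 9 is evicted.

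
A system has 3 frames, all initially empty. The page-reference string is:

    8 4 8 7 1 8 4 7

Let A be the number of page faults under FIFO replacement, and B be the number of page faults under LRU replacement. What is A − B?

1

Under FIFO: F F . F F F F F → 7 faults.
Under LRU: F F . F F . F F → 6 faults.
A − B = 7 − 6 = 1.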